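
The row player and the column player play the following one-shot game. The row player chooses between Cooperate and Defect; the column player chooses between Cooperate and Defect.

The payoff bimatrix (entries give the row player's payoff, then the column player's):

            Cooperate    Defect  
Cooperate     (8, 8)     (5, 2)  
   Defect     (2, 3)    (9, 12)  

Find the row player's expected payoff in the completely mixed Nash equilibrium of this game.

First find y, the probability the column player plays Cooperate, from the row player's indifference between Cooperate and Defect: 8y + 5(1−y) = 2y + 9(1−y), giving y = 2/5.
Since the row player is indifferent in equilibrium, the row player's expected payoff equals the payoff from either row against (2/5, 3/5). Using Cooperate: 8(2/5) + 5(3/5) = 31/5.

31/5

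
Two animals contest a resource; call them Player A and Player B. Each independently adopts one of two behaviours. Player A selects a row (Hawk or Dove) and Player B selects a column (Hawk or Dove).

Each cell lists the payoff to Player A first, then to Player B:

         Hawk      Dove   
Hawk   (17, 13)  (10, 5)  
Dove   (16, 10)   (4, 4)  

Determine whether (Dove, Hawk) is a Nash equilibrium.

At (Dove, Hawk), Player A earns 16; switching to Hawk would give 17, so Player A would deviate.
Player B earns 10; switching to Dove would give 4, so Player B has no profitable deviation.
Since at least one player can profitably deviate, this is not a Nash equilibrium.

No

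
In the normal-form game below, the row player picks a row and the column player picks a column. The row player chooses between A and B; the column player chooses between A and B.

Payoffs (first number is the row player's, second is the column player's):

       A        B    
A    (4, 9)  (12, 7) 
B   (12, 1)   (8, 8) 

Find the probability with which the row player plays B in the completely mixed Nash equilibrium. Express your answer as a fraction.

Let r be the probability that the row player plays A. In a completely mixed equilibrium, the column player must be indifferent between A and B.
The column player's expected payoff from A is 9r + (1−r); from B it is 7r + 8(1−r).
Setting these equal: 8r + 1 = −r + 8, so r = 7/9.
Therefore the row player plays B with probability 1 − 7/9 = 2/9.

2/9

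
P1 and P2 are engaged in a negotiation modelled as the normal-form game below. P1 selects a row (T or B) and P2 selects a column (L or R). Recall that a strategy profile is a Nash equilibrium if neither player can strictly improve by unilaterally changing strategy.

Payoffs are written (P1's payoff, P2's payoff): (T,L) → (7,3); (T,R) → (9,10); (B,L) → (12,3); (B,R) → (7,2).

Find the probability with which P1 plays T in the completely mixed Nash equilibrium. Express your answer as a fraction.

Let r be the probability that P1 plays T. In a completely mixed equilibrium, P2 must be indifferent between L and R.
P2's expected payoff from L is 3r + 3(1−r); from R it is 10r + 2(1−r).
Setting these equal: 3 = 8r + 2, so r = 1/8.

1/8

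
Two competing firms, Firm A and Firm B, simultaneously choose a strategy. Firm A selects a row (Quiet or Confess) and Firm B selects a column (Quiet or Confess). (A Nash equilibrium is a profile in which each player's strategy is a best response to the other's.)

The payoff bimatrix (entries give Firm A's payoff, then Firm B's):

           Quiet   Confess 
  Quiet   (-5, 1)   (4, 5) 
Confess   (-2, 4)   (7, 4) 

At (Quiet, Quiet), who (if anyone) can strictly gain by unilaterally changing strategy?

Both

Firm A at (Quiet, Quiet) earns -5; deviating to Confess yields -2 — a strict improvement.
Firm B earns 1; deviating to Confess yields 5 — a strict improvement.
Both Firm A and Firm B have strictly profitable deviations.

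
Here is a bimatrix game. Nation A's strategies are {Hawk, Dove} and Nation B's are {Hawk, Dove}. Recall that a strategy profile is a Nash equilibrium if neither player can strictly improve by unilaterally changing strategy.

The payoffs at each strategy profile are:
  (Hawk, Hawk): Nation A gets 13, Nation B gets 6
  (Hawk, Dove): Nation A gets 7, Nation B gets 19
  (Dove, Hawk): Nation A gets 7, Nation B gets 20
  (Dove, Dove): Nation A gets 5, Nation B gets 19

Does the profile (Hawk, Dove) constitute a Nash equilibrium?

At (Hawk, Dove), Nation A earns 7; switching to Dove would give 5, so Nation A has no profitable deviation.
Nation B earns 19; switching to Hawk would give 6, so Nation B has no profitable deviation.
Neither player can gain by a unilateral deviation, so this profile is a Nash equilibrium.

Yes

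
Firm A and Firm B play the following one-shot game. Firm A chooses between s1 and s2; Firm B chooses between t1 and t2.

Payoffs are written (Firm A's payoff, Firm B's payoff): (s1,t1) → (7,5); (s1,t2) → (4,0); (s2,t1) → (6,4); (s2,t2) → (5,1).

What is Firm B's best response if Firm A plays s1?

Against s1, Firm B earns 5 from t1 and 0 from t2.
So t1 is the best response.

t1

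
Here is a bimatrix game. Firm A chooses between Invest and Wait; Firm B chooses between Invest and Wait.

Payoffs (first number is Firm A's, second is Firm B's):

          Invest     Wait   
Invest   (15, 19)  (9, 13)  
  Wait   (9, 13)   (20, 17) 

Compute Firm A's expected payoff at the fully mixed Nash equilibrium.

First find y, the probability Firm B plays Invest, from Firm A's indifference between Invest and Wait: 15y + 9(1−y) = 9y + 20(1−y), giving y = 11/17.
Since Firm A is indifferent in equilibrium, Firm A's expected payoff equals the payoff from either row against (11/17, 6/17). Using Invest: 15(11/17) + 9(6/17) = 219/17.

219/17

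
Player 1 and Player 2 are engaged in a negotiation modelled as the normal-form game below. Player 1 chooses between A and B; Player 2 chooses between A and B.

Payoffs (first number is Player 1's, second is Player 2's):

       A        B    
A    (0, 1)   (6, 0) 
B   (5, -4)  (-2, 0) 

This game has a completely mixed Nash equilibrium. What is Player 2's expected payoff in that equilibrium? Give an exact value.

0

First find p, the probability Player 1 plays A, from Player 2's indifference between A and B: p − 4(1−p) = 0, giving p = 4/5.
Since Player 2 is indifferent in equilibrium, Player 2's expected payoff equals the payoff from either column against (4/5, 1/5). Using A: (4/5) − 4(1/5) = 0.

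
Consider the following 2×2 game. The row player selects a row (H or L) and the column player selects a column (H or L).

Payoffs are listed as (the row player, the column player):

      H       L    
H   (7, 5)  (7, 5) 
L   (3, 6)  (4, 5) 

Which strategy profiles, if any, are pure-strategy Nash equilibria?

(H, H): the row player gets 7 ≥ 3 from L, and the column player gets 5 ≥ 5 from L — Nash equilibrium.
(H, L): the row player gets 7 ≥ 4 from L, and the column player gets 5 ≥ 5 from H — Nash equilibrium.
(L, H): the row player prefers H (7 > 3) — not an equilibrium.
(L, L): the row player prefers H (7 > 4); the column player prefers H (6 > 5) — not an equilibrium.

(H, H) and (H, L)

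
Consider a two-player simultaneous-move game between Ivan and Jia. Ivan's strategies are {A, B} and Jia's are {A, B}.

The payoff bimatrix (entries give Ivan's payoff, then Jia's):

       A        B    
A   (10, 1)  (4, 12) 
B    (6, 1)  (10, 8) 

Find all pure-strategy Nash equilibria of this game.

(B, B)

(A, A): Jia prefers B (12 > 1) — not an equilibrium.
(A, B): Ivan prefers B (10 > 4) — not an equilibrium.
(B, A): Ivan prefers A (10 > 6); Jia prefers B (8 > 1) — not an equilibrium.
(B, B): Ivan gets 10 ≥ 4 from A, and Jia gets 8 ≥ 1 from A — Nash equilibrium.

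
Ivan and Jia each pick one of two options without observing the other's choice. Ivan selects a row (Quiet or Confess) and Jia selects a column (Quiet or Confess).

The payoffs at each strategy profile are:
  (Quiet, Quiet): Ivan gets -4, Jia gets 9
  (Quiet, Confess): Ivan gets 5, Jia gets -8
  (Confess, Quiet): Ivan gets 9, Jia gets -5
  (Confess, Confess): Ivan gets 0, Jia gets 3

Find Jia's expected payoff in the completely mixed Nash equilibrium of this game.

-13/25

First find p, the probability Ivan plays Quiet, from Jia's indifference between Quiet and Confess: 9p − 5(1−p) = −8p + 3(1−p), giving p = 8/25.
Since Jia is indifferent in equilibrium, Jia's expected payoff equals the payoff from either column against (8/25, 17/25). Using Quiet: 9(8/25) − 5(17/25) = -13/25.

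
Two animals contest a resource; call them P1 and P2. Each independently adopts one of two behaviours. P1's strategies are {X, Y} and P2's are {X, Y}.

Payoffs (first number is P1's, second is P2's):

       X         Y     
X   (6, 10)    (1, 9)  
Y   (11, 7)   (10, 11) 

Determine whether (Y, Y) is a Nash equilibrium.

At (Y, Y), P1 earns 10; switching to X would give 1, so P1 has no profitable deviation.
P2 earns 11; switching to X would give 7, so P2 has no profitable deviation.
Neither player can gain by a unilateral deviation, so this profile is a Nash equilibrium.

Yes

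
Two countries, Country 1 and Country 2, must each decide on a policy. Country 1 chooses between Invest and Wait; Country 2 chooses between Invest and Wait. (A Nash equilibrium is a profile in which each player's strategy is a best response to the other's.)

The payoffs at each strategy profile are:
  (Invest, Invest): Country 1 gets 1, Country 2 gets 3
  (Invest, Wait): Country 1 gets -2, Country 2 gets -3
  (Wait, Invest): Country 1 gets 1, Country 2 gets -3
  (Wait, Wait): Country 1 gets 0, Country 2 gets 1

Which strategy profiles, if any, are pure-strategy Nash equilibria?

(Invest, Invest): Country 1 gets 1 ≥ 1 from Wait, and Country 2 gets 3 ≥ -3 from Wait — Nash equilibrium.
(Invest, Wait): Country 1 prefers Wait (0 > -2); Country 2 prefers Invest (3 > -3) — not an equilibrium.
(Wait, Invest): Country 2 prefers Wait (1 > -3) — not an equilibrium.
(Wait, Wait): Country 1 gets 0 ≥ -2 from Invest, and Country 2 gets 1 ≥ -3 from Invest — Nash equilibrium.

(Invest, Invest) and (Wait, Wait)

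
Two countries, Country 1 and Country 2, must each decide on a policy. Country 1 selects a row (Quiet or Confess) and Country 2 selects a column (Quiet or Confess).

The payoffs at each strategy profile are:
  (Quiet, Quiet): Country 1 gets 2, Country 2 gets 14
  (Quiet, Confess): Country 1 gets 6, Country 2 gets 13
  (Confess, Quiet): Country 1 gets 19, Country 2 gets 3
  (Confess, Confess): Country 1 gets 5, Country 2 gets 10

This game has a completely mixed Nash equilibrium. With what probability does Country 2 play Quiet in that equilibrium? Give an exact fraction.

Let q be the probability that Country 2 plays Quiet. In a completely mixed equilibrium, Country 1 must be indifferent between Quiet and Confess.
Country 1's expected payoff from Quiet is 2q + 6(1−q); from Confess it is 19q + 5(1−q).
Setting these equal: −4q + 6 = 14q + 5, so q = 1/18.

1/18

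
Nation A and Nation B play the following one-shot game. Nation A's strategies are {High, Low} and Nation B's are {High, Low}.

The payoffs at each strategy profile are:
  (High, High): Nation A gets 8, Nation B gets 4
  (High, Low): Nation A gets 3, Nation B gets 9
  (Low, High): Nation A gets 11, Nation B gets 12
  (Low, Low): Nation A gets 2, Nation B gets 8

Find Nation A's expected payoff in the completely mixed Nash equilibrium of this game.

First find q, the probability Nation B plays High, from Nation A's indifference between High and Low: 8q + 3(1−q) = 11q + 2(1−q), giving q = 1/4.
Since Nation A is indifferent in equilibrium, Nation A's expected payoff equals the payoff from either row against (1/4, 3/4). Using High: 8(1/4) + 3(3/4) = 17/4.

17/4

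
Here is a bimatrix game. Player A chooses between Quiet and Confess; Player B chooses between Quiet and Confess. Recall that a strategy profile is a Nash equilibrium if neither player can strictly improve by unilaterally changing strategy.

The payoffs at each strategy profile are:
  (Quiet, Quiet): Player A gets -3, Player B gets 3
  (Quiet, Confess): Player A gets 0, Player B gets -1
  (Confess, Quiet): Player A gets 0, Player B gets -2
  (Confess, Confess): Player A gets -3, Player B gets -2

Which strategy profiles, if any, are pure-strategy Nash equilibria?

(Confess, Quiet)

(Quiet, Quiet): Player A prefers Confess (0 > -3) — not an equilibrium.
(Quiet, Confess): Player B prefers Quiet (3 > -1) — not an equilibrium.
(Confess, Quiet): Player A gets 0 ≥ -3 from Quiet, and Player B gets -2 ≥ -2 from Confess — Nash equilibrium.
(Confess, Confess): Player A prefers Quiet (0 > -3) — not an equilibrium.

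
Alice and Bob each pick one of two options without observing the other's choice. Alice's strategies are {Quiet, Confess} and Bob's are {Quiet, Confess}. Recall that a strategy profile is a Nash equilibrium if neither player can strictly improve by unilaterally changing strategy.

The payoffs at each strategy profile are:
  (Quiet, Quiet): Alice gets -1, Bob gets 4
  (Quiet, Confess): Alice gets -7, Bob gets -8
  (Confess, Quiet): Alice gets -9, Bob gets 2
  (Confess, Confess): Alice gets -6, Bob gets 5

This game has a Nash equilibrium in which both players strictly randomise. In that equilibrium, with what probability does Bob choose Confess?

8/9

Let y be the probability that Bob plays Quiet. In a completely mixed equilibrium, Alice must be indifferent between Quiet and Confess.
Alice's expected payoff from Quiet is −y − 7(1−y); from Confess it is −9y − 6(1−y).
Setting these equal: 6y − 7 = −3y − 6, so y = 1/9.
Therefore Bob plays Confess with probability 1 − 1/9 = 8/9.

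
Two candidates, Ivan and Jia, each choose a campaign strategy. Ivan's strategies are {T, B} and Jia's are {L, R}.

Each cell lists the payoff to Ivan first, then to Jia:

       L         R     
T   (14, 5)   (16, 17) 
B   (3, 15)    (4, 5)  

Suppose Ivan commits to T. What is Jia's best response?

Against T, Jia earns 5 from L and 17 from R.
So R is the best response.

R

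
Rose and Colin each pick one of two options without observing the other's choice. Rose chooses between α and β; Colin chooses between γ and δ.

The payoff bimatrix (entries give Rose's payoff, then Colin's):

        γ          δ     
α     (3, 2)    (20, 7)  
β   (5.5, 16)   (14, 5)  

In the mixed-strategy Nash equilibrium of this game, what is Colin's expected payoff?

First find p, the probability Rose plays α, from Colin's indifference between γ and δ: 2p + 16(1−p) = 7p + 5(1−p), giving p = 11/16.
Since Colin is indifferent in equilibrium, Colin's expected payoff equals the payoff from either column against (11/16, 5/16). Using γ: 2(11/16) + 16(5/16) = 51/8.

51/8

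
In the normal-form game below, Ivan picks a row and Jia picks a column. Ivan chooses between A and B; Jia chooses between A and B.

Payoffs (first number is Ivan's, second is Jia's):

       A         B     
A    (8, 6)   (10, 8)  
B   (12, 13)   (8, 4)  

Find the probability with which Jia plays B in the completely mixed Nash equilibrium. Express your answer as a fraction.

Let c be the probability that Jia plays A. In a completely mixed equilibrium, Ivan must be indifferent between A and B.
Ivan's expected payoff from A is 8c + 10(1−c); from B it is 12c + 8(1−c).
Setting these equal: −2c + 10 = 4c + 8, so c = 1/3.
Therefore Jia plays B with probability 1 − 1/3 = 2/3.

2/3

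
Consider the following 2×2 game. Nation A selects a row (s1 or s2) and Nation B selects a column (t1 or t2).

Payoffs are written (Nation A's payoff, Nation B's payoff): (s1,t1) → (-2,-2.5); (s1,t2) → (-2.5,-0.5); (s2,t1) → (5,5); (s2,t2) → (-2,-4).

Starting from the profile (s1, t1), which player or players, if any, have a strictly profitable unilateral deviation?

Both

Nation A at (s1, t1) earns -2; deviating to s2 yields 5 — a strict improvement.
Nation B earns -2.5; deviating to t2 yields -0.5 — a strict improvement.
Both Nation A and Nation B have strictly profitable deviations.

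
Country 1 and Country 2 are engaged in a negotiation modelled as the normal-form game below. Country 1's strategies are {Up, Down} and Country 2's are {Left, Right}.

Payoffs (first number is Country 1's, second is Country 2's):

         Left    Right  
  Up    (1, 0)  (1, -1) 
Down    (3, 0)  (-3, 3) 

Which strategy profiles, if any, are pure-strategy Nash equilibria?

(Up, Left): Country 1 prefers Down (3 > 1) — not an equilibrium.
(Up, Right): Country 2 prefers Left (0 > -1) — not an equilibrium.
(Down, Left): Country 2 prefers Right (3 > 0) — not an equilibrium.
(Down, Right): Country 1 prefers Up (1 > -3) — not an equilibrium.

none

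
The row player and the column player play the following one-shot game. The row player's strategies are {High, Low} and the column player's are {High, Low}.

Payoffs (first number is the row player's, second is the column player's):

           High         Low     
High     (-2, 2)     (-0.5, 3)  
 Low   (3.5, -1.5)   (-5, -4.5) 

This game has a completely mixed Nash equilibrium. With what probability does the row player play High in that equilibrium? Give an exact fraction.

3/4

Let x be the probability that the row player plays High. In a completely mixed equilibrium, the column player must be indifferent between High and Low.
The column player's expected payoff from High is 2x − 1.5(1−x); from Low it is 3x − 4.5(1−x).
Setting these equal: 3.5x − 1.5 = 7.5x − 4.5, so x = 3/4.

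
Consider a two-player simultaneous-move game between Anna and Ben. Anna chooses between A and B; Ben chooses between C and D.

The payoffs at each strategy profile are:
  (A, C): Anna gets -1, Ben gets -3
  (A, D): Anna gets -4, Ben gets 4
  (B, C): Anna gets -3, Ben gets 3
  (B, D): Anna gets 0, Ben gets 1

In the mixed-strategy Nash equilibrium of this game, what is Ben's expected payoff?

First find p, the probability Anna plays A, from Ben's indifference between C and D: −3p + 3(1−p) = 4p + (1−p), giving p = 2/9.
Since Ben is indifferent in equilibrium, Ben's expected payoff equals the payoff from either column against (2/9, 7/9). Using C: −3(2/9) + 3(7/9) = 5/3.

5/3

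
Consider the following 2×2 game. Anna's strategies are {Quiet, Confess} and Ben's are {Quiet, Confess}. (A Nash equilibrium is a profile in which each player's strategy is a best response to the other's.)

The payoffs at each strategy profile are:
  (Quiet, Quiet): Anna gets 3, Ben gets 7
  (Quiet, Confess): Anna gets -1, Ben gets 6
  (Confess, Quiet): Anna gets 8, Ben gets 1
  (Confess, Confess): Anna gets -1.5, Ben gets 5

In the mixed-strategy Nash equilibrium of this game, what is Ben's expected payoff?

29/5

First find p, the probability Anna plays Quiet, from Ben's indifference between Quiet and Confess: 7p + (1−p) = 6p + 5(1−p), giving p = 4/5.
Since Ben is indifferent in equilibrium, Ben's expected payoff equals the payoff from either column against (4/5, 1/5). Using Quiet: 7(4/5) + (1/5) = 29/5.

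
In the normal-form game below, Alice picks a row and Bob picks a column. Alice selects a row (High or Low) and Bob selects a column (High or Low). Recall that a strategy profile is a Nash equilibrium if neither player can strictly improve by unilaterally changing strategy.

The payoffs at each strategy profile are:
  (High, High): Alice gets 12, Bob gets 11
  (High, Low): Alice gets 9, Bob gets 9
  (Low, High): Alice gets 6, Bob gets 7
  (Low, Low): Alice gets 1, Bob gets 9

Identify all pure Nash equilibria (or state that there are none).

(High, High): Alice gets 12 ≥ 6 from Low, and Bob gets 11 ≥ 9 from Low — Nash equilibrium.
(High, Low): Bob prefers High (11 > 9) — not an equilibrium.
(Low, High): Alice prefers High (12 > 6); Bob prefers Low (9 > 7) — not an equilibrium.
(Low, Low): Alice prefers High (9 > 1) — not an equilibrium.

(High, High)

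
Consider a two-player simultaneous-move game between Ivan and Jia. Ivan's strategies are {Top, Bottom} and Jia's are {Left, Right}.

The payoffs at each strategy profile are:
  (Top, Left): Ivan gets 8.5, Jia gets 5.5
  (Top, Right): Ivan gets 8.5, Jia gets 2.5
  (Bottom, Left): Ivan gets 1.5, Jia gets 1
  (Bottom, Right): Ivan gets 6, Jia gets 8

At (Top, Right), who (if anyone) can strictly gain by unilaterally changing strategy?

Jia

Ivan at (Top, Right) earns 8.5; deviating to Bottom yields 6 — not better.
Jia earns 2.5; deviating to Left yields 5.5 — a strict improvement.
Only Jia has a strictly profitable deviation.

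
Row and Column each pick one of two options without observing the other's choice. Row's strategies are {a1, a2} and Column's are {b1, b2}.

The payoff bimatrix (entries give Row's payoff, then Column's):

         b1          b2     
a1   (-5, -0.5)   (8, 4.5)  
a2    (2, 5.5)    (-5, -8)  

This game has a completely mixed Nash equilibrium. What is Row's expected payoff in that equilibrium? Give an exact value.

First find y, the probability Column plays b1, from Row's indifference between a1 and a2: −5y + 8(1−y) = 2y − 5(1−y), giving y = 13/20.
Since Row is indifferent in equilibrium, Row's expected payoff equals the payoff from either row against (13/20, 7/20). Using a1: −5(13/20) + 8(7/20) = -9/20.

-9/20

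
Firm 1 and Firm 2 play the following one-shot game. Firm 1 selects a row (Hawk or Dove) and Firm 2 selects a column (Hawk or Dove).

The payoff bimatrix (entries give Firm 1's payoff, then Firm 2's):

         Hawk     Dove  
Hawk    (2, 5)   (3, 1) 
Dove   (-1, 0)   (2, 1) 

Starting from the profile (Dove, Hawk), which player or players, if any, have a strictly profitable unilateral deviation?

Both

Firm 1 at (Dove, Hawk) earns -1; deviating to Hawk yields 2 — a strict improvement.
Firm 2 earns 0; deviating to Dove yields 1 — a strict improvement.
Both Firm 1 and Firm 2 have strictly profitable deviations.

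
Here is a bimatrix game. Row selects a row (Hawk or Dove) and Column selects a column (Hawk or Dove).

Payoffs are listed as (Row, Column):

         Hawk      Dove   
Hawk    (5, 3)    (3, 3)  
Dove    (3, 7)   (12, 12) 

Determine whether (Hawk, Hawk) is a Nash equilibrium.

Yes

At (Hawk, Hawk), Row earns 5; switching to Dove would give 3, so Row has no profitable deviation.
Column earns 3; switching to Dove would give 3, so Column has no profitable deviation.
Neither player can gain by a unilateral deviation, so this profile is a Nash equilibrium.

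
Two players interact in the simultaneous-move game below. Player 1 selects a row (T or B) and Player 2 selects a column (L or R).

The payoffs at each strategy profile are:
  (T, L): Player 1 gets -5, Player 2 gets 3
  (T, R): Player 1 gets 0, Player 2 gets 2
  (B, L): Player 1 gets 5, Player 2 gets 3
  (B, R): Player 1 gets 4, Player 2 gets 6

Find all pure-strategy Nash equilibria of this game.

(B, R)

(T, L): Player 1 prefers B (5 > -5) — not an equilibrium.
(T, R): Player 1 prefers B (4 > 0); Player 2 prefers L (3 > 2) — not an equilibrium.
(B, L): Player 2 prefers R (6 > 3) — not an equilibrium.
(B, R): Player 1 gets 4 ≥ 0 from T, and Player 2 gets 6 ≥ 3 from L — Nash equilibrium.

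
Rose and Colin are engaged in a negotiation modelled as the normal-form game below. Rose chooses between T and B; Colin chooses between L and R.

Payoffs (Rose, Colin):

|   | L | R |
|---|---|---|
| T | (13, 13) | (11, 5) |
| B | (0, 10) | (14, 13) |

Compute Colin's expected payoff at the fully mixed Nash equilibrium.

First find p, the probability Rose plays T, from Colin's indifference between L and R: 13p + 10(1−p) = 5p + 13(1−p), giving p = 3/11.
Since Colin is indifferent in equilibrium, Colin's expected payoff equals the payoff from either column against (3/11, 8/11). Using L: 13(3/11) + 10(8/11) = 119/11.

119/11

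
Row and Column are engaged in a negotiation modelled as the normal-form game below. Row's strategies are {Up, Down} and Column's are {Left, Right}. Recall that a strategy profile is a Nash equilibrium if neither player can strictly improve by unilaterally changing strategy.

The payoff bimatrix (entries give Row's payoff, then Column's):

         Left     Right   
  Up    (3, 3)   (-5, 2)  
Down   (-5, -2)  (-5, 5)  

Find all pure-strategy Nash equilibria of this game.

(Up, Left) and (Down, Right)

(Up, Left): Row gets 3 ≥ -5 from Down, and Column gets 3 ≥ 2 from Right — Nash equilibrium.
(Up, Right): Column prefers Left (3 > 2) — not an equilibrium.
(Down, Left): Row prefers Up (3 > -5); Column prefers Right (5 > -2) — not an equilibrium.
(Down, Right): Row gets -5 ≥ -5 from Up, and Column gets 5 ≥ -2 from Left — Nash equilibrium.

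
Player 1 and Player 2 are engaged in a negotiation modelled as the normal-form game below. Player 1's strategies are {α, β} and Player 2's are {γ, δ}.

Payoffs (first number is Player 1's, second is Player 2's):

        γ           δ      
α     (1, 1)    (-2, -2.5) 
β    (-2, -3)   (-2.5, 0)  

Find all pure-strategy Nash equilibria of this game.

(α, γ)

(α, γ): Player 1 gets 1 ≥ -2 from β, and Player 2 gets 1 ≥ -2.5 from δ — Nash equilibrium.
(α, δ): Player 2 prefers γ (1 > -2.5) — not an equilibrium.
(β, γ): Player 1 prefers α (1 > -2); Player 2 prefers δ (0 > -3) — not an equilibrium.
(β, δ): Player 1 prefers α (-2 > -2.5) — not an equilibrium.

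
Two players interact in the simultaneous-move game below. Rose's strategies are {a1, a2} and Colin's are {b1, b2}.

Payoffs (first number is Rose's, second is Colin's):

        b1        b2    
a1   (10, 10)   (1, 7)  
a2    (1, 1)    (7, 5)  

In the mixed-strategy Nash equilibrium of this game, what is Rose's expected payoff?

First find q, the probability Colin plays b1, from Rose's indifference between a1 and a2: 10q + (1−q) = q + 7(1−q), giving q = 2/5.
Since Rose is indifferent in equilibrium, Rose's expected payoff equals the payoff from either row against (2/5, 3/5). Using a1: 10(2/5) + (3/5) = 23/5.

23/5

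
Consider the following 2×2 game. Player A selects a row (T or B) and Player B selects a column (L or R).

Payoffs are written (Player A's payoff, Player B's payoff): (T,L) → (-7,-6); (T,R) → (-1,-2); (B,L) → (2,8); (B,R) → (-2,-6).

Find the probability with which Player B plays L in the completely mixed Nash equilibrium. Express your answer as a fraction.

Let c be the probability that Player B plays L. In a completely mixed equilibrium, Player A must be indifferent between T and B.
Player A's expected payoff from T is −7c − (1−c); from B it is 2c − 2(1−c).
Setting these equal: −6c − 1 = 4c − 2, so c = 1/10.

1/10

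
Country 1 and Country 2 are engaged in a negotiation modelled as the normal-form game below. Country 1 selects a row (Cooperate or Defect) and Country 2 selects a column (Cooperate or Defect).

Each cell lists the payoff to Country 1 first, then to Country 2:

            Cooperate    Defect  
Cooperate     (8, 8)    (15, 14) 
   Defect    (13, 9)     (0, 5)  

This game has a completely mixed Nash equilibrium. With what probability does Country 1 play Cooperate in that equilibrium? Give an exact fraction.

2/5

Let p be the probability that Country 1 plays Cooperate. In a completely mixed equilibrium, Country 2 must be indifferent between Cooperate and Defect.
Country 2's expected payoff from Cooperate is 8p + 9(1−p); from Defect it is 14p + 5(1−p).
Setting these equal: −p + 9 = 9p + 5, so p = 2/5.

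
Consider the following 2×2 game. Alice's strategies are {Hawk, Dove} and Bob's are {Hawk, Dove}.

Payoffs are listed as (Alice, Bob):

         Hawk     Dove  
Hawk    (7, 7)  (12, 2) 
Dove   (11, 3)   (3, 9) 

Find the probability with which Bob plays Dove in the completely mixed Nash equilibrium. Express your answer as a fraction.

Let y be the probability that Bob plays Hawk. In a completely mixed equilibrium, Alice must be indifferent between Hawk and Dove.
Alice's expected payoff from Hawk is 7y + 12(1−y); from Dove it is 11y + 3(1−y).
Setting these equal: −5y + 12 = 8y + 3, so y = 9/13.
Therefore Bob plays Dove with probability 1 − 9/13 = 4/13.

4/13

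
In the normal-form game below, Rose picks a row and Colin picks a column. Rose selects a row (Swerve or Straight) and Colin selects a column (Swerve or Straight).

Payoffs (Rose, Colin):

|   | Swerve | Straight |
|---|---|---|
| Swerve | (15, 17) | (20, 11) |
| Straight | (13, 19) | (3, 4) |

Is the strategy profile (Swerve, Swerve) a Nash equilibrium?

At (Swerve, Swerve), Rose earns 15; switching to Straight would give 13, so Rose has no profitable deviation.
Colin earns 17; switching to Straight would give 11, so Colin has no profitable deviation.
Neither player can gain by a unilateral deviation, so this profile is a Nash equilibrium.

Yes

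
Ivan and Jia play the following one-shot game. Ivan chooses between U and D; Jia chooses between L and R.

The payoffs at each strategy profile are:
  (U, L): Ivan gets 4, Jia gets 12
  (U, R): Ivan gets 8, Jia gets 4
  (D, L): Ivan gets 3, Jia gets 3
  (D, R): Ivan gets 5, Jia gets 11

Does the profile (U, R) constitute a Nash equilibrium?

No

At (U, R), Ivan earns 8; switching to D would give 5, so Ivan has no profitable deviation.
Jia earns 4; switching to L would give 12, so Jia would deviate.
Since at least one player can profitably deviate, this is not a Nash equilibrium.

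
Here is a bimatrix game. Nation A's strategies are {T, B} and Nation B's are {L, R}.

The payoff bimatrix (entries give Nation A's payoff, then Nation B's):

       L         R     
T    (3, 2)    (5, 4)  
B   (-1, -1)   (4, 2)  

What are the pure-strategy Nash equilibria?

(T, R)

(T, L): Nation B prefers R (4 > 2) — not an equilibrium.
(T, R): Nation A gets 5 ≥ 4 from B, and Nation B gets 4 ≥ 2 from L — Nash equilibrium.
(B, L): Nation A prefers T (3 > -1); Nation B prefers R (2 > -1) — not an equilibrium.
(B, R): Nation A prefers T (5 > 4) — not an equilibrium.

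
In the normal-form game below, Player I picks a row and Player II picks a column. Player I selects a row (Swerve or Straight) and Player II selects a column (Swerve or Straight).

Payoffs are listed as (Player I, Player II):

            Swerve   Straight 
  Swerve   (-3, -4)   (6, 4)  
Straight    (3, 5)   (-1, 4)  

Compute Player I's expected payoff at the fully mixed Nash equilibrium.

15/13

First find y, the probability Player II plays Swerve, from Player I's indifference between Swerve and Straight: −3y + 6(1−y) = 3y − (1−y), giving y = 7/13.
Since Player I is indifferent in equilibrium, Player I's expected payoff equals the payoff from either row against (7/13, 6/13). Using Swerve: −3(7/13) + 6(6/13) = 15/13.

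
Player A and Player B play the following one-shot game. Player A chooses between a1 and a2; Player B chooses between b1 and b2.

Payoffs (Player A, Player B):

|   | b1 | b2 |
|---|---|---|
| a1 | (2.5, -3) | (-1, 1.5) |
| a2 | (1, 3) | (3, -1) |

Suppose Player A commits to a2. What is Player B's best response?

Against a2, Player B earns 3 from b1 and -1 from b2.
So b1 is the best response.

b1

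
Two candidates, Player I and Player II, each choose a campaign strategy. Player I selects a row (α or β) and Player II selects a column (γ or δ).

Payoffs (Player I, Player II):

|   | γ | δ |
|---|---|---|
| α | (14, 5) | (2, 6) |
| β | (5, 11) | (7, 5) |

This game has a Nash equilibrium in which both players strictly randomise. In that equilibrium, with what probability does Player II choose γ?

5/14

Let q be the probability that Player II plays γ. In a completely mixed equilibrium, Player I must be indifferent between α and β.
Player I's expected payoff from α is 14q + 2(1−q); from β it is 5q + 7(1−q).
Setting these equal: 12q + 2 = −2q + 7, so q = 5/14.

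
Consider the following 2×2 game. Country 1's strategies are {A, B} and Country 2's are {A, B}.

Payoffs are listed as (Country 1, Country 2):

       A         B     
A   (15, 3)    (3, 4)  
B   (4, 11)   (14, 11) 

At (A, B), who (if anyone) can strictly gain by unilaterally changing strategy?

Country 1 at (A, B) earns 3; deviating to B yields 14 — a strict improvement.
Country 2 earns 4; deviating to A yields 3 — not better.
Only Country 1 has a strictly profitable deviation.

Country 1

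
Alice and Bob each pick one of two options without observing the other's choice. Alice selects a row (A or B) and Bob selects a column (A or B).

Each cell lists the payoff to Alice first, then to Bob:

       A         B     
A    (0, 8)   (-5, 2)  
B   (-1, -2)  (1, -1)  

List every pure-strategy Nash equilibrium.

(A, A) and (B, B)

(A, A): Alice gets 0 ≥ -1 from B, and Bob gets 8 ≥ 2 from B — Nash equilibrium.
(A, B): Alice prefers B (1 > -5); Bob prefers A (8 > 2) — not an equilibrium.
(B, A): Alice prefers A (0 > -1); Bob prefers B (-1 > -2) — not an equilibrium.
(B, B): Alice gets 1 ≥ -5 from A, and Bob gets -1 ≥ -2 from A — Nash equilibrium.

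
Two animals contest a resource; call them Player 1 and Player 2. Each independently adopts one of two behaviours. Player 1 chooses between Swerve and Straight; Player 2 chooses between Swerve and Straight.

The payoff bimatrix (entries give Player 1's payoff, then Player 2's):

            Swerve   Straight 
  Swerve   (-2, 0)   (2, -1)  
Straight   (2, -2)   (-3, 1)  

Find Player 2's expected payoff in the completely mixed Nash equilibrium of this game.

-1/2

First find x, the probability Player 1 plays Swerve, from Player 2's indifference between Swerve and Straight: −2(1−x) = −x + (1−x), giving x = 3/4.
Since Player 2 is indifferent in equilibrium, Player 2's expected payoff equals the payoff from either column against (3/4, 1/4). Using Swerve: −2(1/4) = -1/2.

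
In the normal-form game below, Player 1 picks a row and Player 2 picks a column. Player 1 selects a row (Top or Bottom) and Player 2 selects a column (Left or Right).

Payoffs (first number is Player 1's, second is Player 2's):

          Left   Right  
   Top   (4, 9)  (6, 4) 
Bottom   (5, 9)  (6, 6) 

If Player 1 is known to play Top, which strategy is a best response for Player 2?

Against Top, Player 2 earns 9 from Left and 4 from Right.
So Left is the best response.

Left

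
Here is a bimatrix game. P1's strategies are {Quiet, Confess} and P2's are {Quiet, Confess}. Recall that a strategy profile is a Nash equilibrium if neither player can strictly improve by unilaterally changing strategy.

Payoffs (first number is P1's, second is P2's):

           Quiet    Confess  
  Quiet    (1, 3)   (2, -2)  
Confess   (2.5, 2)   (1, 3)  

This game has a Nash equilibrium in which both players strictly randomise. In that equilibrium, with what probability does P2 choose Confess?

3/5

Let c be the probability that P2 plays Quiet. In a completely mixed equilibrium, P1 must be indifferent between Quiet and Confess.
P1's expected payoff from Quiet is c + 2(1−c); from Confess it is 2.5c + (1−c).
Setting these equal: −c + 2 = 1.5c + 1, so c = 2/5.
Therefore P2 plays Confess with probability 1 − 2/5 = 3/5.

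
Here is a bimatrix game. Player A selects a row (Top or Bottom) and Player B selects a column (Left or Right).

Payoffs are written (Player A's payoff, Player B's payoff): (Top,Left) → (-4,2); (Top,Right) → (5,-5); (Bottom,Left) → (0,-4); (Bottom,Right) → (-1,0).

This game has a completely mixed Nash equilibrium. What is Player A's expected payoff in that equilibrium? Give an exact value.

-2/5

First find y, the probability Player B plays Left, from Player A's indifference between Top and Bottom: −4y + 5(1−y) = −(1−y), giving y = 3/5.
Since Player A is indifferent in equilibrium, Player A's expected payoff equals the payoff from either row against (3/5, 2/5). Using Top: −4(3/5) + 5(2/5) = -2/5.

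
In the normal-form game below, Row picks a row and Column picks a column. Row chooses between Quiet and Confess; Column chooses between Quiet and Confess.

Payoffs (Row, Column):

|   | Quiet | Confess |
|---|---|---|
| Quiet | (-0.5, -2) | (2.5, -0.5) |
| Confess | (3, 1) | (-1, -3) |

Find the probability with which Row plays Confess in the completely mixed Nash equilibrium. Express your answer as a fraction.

Let r be the probability that Row plays Quiet. In a completely mixed equilibrium, Column must be indifferent between Quiet and Confess.
Column's expected payoff from Quiet is −2r + (1−r); from Confess it is −0.5r − 3(1−r).
Setting these equal: −3r + 1 = 2.5r − 3, so r = 8/11.
Therefore Row plays Confess with probability 1 − 8/11 = 3/11.

3/11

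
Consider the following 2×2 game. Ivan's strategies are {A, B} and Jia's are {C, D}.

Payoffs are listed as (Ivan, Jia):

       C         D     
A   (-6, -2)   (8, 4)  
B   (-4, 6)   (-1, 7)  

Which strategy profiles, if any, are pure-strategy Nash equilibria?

(A, D)

(A, C): Ivan prefers B (-4 > -6); Jia prefers D (4 > -2) — not an equilibrium.
(A, D): Ivan gets 8 ≥ -1 from B, and Jia gets 4 ≥ -2 from C — Nash equilibrium.
(B, C): Jia prefers D (7 > 6) — not an equilibrium.
(B, D): Ivan prefers A (8 > -1) — not an equilibrium.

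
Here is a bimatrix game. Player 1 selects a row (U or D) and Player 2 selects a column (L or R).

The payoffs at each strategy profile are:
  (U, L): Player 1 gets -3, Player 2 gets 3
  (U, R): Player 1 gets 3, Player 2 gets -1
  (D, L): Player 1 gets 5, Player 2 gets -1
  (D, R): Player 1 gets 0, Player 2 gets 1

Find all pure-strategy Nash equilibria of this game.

none

(U, L): Player 1 prefers D (5 > -3) — not an equilibrium.
(U, R): Player 2 prefers L (3 > -1) — not an equilibrium.
(D, L): Player 2 prefers R (1 > -1) — not an equilibrium.
(D, R): Player 1 prefers U (3 > 0) — not an equilibrium.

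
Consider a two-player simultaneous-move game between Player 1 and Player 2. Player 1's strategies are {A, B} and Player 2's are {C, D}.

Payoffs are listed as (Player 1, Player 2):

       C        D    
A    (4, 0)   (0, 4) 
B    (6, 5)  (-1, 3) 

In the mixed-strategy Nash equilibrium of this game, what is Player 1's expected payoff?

First find y, the probability Player 2 plays C, from Player 1's indifference between A and B: 4y = 6y − (1−y), giving y = 1/3.
Since Player 1 is indifferent in equilibrium, Player 1's expected payoff equals the payoff from either row against (1/3, 2/3). Using A: 4(1/3) = 4/3.

4/3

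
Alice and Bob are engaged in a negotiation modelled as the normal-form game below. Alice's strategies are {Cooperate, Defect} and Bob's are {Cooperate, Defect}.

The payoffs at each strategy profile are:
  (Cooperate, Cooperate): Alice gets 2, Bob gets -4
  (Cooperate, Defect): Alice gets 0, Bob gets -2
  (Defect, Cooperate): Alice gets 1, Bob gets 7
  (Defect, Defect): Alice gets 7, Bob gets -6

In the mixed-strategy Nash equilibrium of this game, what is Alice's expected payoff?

First find y, the probability Bob plays Cooperate, from Alice's indifference between Cooperate and Defect: 2y = y + 7(1−y), giving y = 7/8.
Since Alice is indifferent in equilibrium, Alice's expected payoff equals the payoff from either row against (7/8, 1/8). Using Cooperate: 2(7/8) = 7/4.

7/4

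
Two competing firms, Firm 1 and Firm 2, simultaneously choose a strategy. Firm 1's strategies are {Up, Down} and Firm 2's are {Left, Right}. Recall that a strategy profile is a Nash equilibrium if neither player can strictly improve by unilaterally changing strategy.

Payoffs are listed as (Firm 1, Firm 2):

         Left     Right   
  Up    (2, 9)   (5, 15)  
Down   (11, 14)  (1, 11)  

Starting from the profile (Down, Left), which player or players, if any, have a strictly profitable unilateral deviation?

Firm 1 at (Down, Left) earns 11; deviating to Up yields 2 — not better.
Firm 2 earns 14; deviating to Right yields 11 — not better.
Neither player can strictly improve; the profile is a Nash equilibrium.

Neither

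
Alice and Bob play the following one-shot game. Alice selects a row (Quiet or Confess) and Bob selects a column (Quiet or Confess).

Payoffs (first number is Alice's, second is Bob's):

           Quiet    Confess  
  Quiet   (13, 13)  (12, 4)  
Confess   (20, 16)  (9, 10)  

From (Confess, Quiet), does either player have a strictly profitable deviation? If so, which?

Neither

Alice at (Confess, Quiet) earns 20; deviating to Quiet yields 13 — not better.
Bob earns 16; deviating to Confess yields 10 — not better.
Neither player can strictly improve; the profile is a Nash equilibrium.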